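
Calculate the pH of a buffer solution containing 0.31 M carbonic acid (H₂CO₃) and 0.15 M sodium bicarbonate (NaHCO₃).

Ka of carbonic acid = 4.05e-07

pKa = -log(4.05e-07) = 6.39. pH = pKa + log([A⁻]/[HA]) = 6.39 + log(0.15/0.31)

pH = 6.08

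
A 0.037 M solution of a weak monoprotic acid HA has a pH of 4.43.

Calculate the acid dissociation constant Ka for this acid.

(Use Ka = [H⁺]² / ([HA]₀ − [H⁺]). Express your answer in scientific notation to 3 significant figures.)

[H⁺] = 10^(−pH) = 10^(−4.43) = 3.715e-05 M. For HA ⇌ H⁺ + A⁻, Ka = [H⁺][A⁻]/[HA] = [H⁺]² / ([HA]₀ − [H⁺]) = (3.715e-05)² / (0.037 − 3.715e-05) = 3.73e-08.

K_a = 3.73e-08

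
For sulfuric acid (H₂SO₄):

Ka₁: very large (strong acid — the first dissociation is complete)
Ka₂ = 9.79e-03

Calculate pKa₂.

pKa₂ = -log(Ka₂) = -log(9.79e-03) = 2.01.

pK_{a2} = 2.01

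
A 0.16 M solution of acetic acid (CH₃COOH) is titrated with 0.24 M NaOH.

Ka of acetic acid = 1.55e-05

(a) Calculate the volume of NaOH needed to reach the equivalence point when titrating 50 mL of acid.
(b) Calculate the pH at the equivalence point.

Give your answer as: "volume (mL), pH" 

moles acid = 0.16 × 50/1000 = 0.008 mol; V_base = moles/0.24 × 1000 = 33.3 mL. At equivalence only the conjugate base is present: [A⁻] = 0.008/0.083 = 9.6000e-02 M. Kb = Kw/Ka = 6.45e-10; [OH⁻] = √(Kb × [A⁻]) = 7.8699e-06; pOH = 5.10; pH = 14 - pOH = 8.90.

V = 33.3 mL, pH = 8.90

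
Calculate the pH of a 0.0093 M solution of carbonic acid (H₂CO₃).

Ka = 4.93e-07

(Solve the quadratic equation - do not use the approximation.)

x² + Ka×x - Ka×C = 0. Using quadratic formula: [H⁺] = 6.7466e-05

pH = 4.17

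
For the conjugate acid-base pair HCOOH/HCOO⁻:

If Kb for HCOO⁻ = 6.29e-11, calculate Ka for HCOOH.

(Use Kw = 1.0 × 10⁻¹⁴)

For a conjugate pair Ka × Kb = Kw, so Ka = Kw/Kb = 1.0 × 10⁻¹⁴ / 6.29e-11 = 1.59e-04.

K_a = 1.59e-04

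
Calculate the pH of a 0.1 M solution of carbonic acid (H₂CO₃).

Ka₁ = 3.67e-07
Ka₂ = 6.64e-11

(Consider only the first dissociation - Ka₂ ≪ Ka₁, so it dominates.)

First dissociation dominates. From Ka₁ = [H⁺][HA⁻]/[H₂A], x² + Ka₁·x − Ka₁·C = 0 with C = 0.1 M and Ka₁ = 3.67e-07. Solving: [H⁺] = (−Ka₁ + √(Ka₁² + 4·Ka₁·C)) / 2 = 1.9139e-04 M. pH = -log(1.9139e-04) = 3.72.

pH = 3.72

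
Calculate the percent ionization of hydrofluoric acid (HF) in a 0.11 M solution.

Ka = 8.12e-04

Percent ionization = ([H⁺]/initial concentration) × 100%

Using Ka equilibrium: x² + Ka×x - Ka×C = 0. Solving: [H⁺] = 9.0536e-03. Percent = (9.0536e-03/0.11) × 100

Percent ionization = 8.23%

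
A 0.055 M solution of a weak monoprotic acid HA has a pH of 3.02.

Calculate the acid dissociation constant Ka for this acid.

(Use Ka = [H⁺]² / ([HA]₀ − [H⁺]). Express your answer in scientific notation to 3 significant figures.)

[H⁺] = 10^(−pH) = 10^(−3.02) = 9.550e-04 M. For HA ⇌ H⁺ + A⁻, Ka = [H⁺][A⁻]/[HA] = [H⁺]² / ([HA]₀ − [H⁺]) = (9.550e-04)² / (0.055 − 9.550e-04) = 1.69e-05.

K_a = 1.69e-05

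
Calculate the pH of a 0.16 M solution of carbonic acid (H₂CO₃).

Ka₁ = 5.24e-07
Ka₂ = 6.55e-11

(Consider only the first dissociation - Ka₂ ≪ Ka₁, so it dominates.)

First dissociation dominates. From Ka₁ = [H⁺][HA⁻]/[H₂A], x² + Ka₁·x − Ka₁·C = 0 with C = 0.16 M and Ka₁ = 5.24e-07. Solving: [H⁺] = (−Ka₁ + √(Ka₁² + 4·Ka₁·C)) / 2 = 2.8929e-04 M. pH = -log(2.8929e-04) = 3.54.

pH = 3.54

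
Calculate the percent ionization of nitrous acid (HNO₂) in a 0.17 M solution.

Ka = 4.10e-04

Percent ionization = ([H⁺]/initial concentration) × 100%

Using Ka equilibrium: x² + Ka×x - Ka×C = 0. Solving: [H⁺] = 8.1462e-03. Percent = (8.1462e-03/0.17) × 100

Percent ionization = 4.79%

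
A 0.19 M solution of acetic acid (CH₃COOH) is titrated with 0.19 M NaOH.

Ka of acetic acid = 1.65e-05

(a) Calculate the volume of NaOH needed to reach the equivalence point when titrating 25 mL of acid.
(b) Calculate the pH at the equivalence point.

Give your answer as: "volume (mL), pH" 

moles acid = 0.19 × 25/1000 = 0.00475 mol; V_base = moles/0.19 × 1000 = 25.0 mL. At equivalence only the conjugate base is present: [A⁻] = 0.00475/0.050 = 9.5000e-02 M. Kb = Kw/Ka = 6.06e-10; [OH⁻] = √(Kb × [A⁻]) = 7.5879e-06; pOH = 5.12; pH = 14 - pOH = 8.88.

V = 25.0 mL, pH = 8.88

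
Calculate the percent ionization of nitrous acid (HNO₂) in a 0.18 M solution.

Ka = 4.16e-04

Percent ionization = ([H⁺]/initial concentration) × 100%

Using Ka equilibrium: x² + Ka×x - Ka×C = 0. Solving: [H⁺] = 8.4478e-03. Percent = (8.4478e-03/0.18) × 100

Percent ionization = 4.69%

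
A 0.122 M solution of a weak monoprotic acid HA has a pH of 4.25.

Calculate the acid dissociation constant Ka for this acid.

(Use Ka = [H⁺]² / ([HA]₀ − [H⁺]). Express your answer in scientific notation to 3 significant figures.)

[H⁺] = 10^(−pH) = 10^(−4.25) = 5.623e-05 M. For HA ⇌ H⁺ + A⁻, Ka = [H⁺][A⁻]/[HA] = [H⁺]² / ([HA]₀ − [H⁺]) = (5.623e-05)² / (0.122 − 5.623e-05) = 2.59e-08.

K_a = 2.59e-08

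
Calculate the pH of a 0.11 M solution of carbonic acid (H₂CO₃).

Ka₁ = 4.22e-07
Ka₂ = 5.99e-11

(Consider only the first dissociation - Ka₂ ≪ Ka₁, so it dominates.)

First dissociation dominates. From Ka₁ = [H⁺][HA⁻]/[H₂A], x² + Ka₁·x − Ka₁·C = 0 with C = 0.11 M and Ka₁ = 4.22e-07. Solving: [H⁺] = (−Ka₁ + √(Ka₁² + 4·Ka₁·C)) / 2 = 2.1524e-04 M. pH = -log(2.1524e-04) = 3.67.

pH = 3.67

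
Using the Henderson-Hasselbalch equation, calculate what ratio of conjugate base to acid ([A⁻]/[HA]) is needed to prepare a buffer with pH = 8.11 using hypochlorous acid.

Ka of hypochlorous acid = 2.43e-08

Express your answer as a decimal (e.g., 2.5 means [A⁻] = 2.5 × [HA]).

pKa = -log(2.43e-08) = 7.6144. pH = pKa + log([A⁻]/[HA]), so log([A⁻]/[HA]) = pH − pKa = 8.11 − 7.6144 = 0.4956. [A⁻]/[HA] = 10^(0.4956) = 3.13

[A⁻]/[HA] = 3.13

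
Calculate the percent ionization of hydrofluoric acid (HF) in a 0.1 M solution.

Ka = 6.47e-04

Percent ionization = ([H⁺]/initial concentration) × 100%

Using Ka equilibrium: x² + Ka×x - Ka×C = 0. Solving: [H⁺] = 7.7266e-03. Percent = (7.7266e-03/0.1) × 100

Percent ionization = 7.73%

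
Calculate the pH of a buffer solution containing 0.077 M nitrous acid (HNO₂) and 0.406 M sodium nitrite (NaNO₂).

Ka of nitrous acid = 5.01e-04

pKa = -log(5.01e-04) = 3.30. pH = pKa + log([A⁻]/[HA]) = 3.30 + log(0.406/0.077)

pH = 4.02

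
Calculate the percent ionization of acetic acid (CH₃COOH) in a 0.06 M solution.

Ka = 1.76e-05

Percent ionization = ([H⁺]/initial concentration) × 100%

Using Ka equilibrium: x² + Ka×x - Ka×C = 0. Solving: [H⁺] = 1.0189e-03. Percent = (1.0189e-03/0.06) × 100

Percent ionization = 1.7%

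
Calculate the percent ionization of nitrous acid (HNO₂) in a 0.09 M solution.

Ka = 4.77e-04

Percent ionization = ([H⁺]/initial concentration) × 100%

Using Ka equilibrium: x² + Ka×x - Ka×C = 0. Solving: [H⁺] = 6.3179e-03. Percent = (6.3179e-03/0.09) × 100

Percent ionization = 7.02%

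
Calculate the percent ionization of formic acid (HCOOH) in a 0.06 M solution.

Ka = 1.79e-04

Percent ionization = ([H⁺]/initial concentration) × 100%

Using Ka equilibrium: x² + Ka×x - Ka×C = 0. Solving: [H⁺] = 3.1889e-03. Percent = (3.1889e-03/0.06) × 100

Percent ionization = 5.31%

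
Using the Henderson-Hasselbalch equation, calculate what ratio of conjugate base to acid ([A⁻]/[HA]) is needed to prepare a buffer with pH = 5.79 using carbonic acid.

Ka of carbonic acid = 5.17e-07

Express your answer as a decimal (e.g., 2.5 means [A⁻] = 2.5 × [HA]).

pKa = -log(5.17e-07) = 6.2865. pH = pKa + log([A⁻]/[HA]), so log([A⁻]/[HA]) = pH − pKa = 5.79 − 6.2865 = -0.4965. [A⁻]/[HA] = 10^(-0.4965) = 0.319

[A⁻]/[HA] = 0.319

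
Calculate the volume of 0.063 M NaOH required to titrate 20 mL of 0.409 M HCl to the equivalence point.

At equivalence: moles acid = moles base. moles HCl = 0.409 × 20/1000 = 0.00818 mol. V_base = moles / 0.063 × 1000 = 129.8 mL.

V_{base} = 129.8 mL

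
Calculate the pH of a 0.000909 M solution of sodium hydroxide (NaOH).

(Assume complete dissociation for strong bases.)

[OH⁻] = 0.000909 M for strong base. pOH = -log[OH⁻] = 3.04, pH = 14 - pOH

pH = 10.96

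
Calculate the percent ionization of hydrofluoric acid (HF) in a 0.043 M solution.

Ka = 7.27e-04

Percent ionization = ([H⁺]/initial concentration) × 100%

Using Ka equilibrium: x² + Ka×x - Ka×C = 0. Solving: [H⁺] = 5.2395e-03. Percent = (5.2395e-03/0.043) × 100

Percent ionization = 12.2%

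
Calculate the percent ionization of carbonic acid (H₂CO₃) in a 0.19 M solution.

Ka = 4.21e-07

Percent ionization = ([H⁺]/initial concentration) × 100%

Using Ka equilibrium: x² + Ka×x - Ka×C = 0. Solving: [H⁺] = 2.8261e-04. Percent = (2.8261e-04/0.19) × 100

Percent ionization = 0.149%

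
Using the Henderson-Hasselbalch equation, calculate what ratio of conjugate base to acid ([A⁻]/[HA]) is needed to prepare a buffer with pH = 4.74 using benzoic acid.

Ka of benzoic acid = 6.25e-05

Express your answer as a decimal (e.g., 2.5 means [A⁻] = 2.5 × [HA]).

pKa = -log(6.25e-05) = 4.2041. pH = pKa + log([A⁻]/[HA]), so log([A⁻]/[HA]) = pH − pKa = 4.74 − 4.2041 = 0.5359. [A⁻]/[HA] = 10^(0.5359) = 3.43

[A⁻]/[HA] = 3.43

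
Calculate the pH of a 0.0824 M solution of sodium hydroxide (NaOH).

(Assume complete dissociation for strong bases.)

[OH⁻] = 0.0824 M for strong base. pOH = -log[OH⁻] = 1.08, pH = 14 - pOH

pH = 12.92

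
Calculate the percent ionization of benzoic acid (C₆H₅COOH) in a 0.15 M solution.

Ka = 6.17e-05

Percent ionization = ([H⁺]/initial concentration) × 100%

Using Ka equilibrium: x² + Ka×x - Ka×C = 0. Solving: [H⁺] = 3.0115e-03. Percent = (3.0115e-03/0.15) × 100

Percent ionization = 2.01%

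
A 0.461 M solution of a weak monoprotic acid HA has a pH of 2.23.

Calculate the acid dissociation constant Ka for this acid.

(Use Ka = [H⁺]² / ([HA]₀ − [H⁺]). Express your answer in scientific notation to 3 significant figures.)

[H⁺] = 10^(−pH) = 10^(−2.23) = 5.888e-03 M. For HA ⇌ H⁺ + A⁻, Ka = [H⁺][A⁻]/[HA] = [H⁺]² / ([HA]₀ − [H⁺]) = (5.888e-03)² / (0.461 − 5.888e-03) = 7.62e-05.

K_a = 7.62e-05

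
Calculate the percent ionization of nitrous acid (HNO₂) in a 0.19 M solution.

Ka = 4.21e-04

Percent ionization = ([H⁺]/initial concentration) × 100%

Using Ka equilibrium: x² + Ka×x - Ka×C = 0. Solving: [H⁺] = 8.7357e-03. Percent = (8.7357e-03/0.19) × 100

Percent ionization = 4.6%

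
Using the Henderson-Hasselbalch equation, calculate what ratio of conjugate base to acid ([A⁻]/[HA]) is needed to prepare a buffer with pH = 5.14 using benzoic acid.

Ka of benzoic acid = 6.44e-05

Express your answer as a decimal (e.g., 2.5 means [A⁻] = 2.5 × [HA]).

pKa = -log(6.44e-05) = 4.1911. pH = pKa + log([A⁻]/[HA]), so log([A⁻]/[HA]) = pH − pKa = 5.14 − 4.1911 = 0.9489. [A⁻]/[HA] = 10^(0.9489) = 8.89

[A⁻]/[HA] = 8.89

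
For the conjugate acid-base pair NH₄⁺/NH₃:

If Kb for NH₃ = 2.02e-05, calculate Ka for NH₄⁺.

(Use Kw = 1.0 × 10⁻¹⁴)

For a conjugate pair Ka × Kb = Kw, so Ka = Kw/Kb = 1.0 × 10⁻¹⁴ / 2.02e-05 = 4.95e-10.

K_a = 4.95e-10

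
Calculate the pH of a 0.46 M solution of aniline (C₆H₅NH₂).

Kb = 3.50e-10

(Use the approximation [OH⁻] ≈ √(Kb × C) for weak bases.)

[OH⁻] = √(Kb × C) = √(3.50e-10 × 0.46) = 1.2689e-05. pOH = 4.90, pH = 14 - pOH

pH = 9.10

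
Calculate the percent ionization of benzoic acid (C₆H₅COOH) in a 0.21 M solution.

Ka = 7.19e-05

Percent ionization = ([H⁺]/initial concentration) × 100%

Using Ka equilibrium: x² + Ka×x - Ka×C = 0. Solving: [H⁺] = 3.8500e-03. Percent = (3.8500e-03/0.21) × 100

Percent ionization = 1.83%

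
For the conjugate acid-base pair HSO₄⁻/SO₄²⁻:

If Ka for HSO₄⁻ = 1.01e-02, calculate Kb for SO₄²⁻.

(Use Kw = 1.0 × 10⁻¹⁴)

For a conjugate pair Ka × Kb = Kw, so Kb = Kw/Ka = 1.0 × 10⁻¹⁴ / 1.01e-02 = 9.90e-13.

K_b = 9.90e-13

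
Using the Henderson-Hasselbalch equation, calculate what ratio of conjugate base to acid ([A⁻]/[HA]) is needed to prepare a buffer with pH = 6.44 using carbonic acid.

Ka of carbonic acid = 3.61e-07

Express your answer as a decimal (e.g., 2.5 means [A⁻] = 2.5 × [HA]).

pKa = -log(3.61e-07) = 6.4425. pH = pKa + log([A⁻]/[HA]), so log([A⁻]/[HA]) = pH − pKa = 6.44 − 6.4425 = -0.0025. [A⁻]/[HA] = 10^(-0.0025) = 0.994

[A⁻]/[HA] = 0.994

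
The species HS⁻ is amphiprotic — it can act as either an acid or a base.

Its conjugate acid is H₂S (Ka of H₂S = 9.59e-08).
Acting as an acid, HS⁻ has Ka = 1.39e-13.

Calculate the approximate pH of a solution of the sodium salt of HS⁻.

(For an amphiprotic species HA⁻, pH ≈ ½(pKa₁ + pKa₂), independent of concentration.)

pKa₁ = -log(9.59e-08) = 7.02; pKa₂ = -log(1.39e-13) = 12.86. For an amphiprotic species, pH ≈ ½(pKa₁ + pKa₂) = ½(7.02 + 12.86) = 9.94.

pH = 9.94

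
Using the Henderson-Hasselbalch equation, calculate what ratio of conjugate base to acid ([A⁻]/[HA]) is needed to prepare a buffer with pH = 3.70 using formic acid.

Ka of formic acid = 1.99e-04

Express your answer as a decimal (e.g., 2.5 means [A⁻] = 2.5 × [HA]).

pKa = -log(1.99e-04) = 3.7011. pH = pKa + log([A⁻]/[HA]), so log([A⁻]/[HA]) = pH − pKa = 3.70 − 3.7011 = -0.0011. [A⁻]/[HA] = 10^(-0.0011) = 0.997

[A⁻]/[HA] = 0.997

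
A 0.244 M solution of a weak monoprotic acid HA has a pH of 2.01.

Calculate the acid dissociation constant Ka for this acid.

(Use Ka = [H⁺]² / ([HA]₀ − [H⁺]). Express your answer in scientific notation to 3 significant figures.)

[H⁺] = 10^(−pH) = 10^(−2.01) = 9.772e-03 M. For HA ⇌ H⁺ + A⁻, Ka = [H⁺][A⁻]/[HA] = [H⁺]² / ([HA]₀ − [H⁺]) = (9.772e-03)² / (0.244 − 9.772e-03) = 4.08e-04.

K_a = 4.08e-04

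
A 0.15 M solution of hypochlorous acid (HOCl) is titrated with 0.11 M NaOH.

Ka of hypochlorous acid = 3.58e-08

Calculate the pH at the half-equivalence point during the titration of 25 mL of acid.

At half-equivalence [HA] = [A⁻], so Henderson-Hasselbalch gives pH = pKa = -log(3.58e-08) = 7.45.

pH = pKa = 7.45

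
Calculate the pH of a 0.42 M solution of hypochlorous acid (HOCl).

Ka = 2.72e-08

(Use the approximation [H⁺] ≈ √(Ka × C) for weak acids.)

[H⁺] = √(Ka × C) = √(2.72e-08 × 0.42) = 1.0688e-04. pH = -log(1.0688e-04)

pH = 3.97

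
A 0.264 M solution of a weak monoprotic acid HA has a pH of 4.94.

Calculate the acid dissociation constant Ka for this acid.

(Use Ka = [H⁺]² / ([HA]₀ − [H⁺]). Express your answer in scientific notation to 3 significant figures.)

[H⁺] = 10^(−pH) = 10^(−4.94) = 1.148e-05 M. For HA ⇌ H⁺ + A⁻, Ka = [H⁺][A⁻]/[HA] = [H⁺]² / ([HA]₀ − [H⁺]) = (1.148e-05)² / (0.264 − 1.148e-05) = 4.99e-10.

K_a = 4.99e-10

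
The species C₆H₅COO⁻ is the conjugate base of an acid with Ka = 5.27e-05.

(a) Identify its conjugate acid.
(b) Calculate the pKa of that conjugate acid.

(a) The conjugate acid is formed by adding one H⁺ to C₆H₅COO⁻, giving C₆H₅COOH. (b) pKa = -log(Ka) = -log(5.27e-05) = 4.28.

Conjugate acid: C₆H₅COOH; pK_a = 4.28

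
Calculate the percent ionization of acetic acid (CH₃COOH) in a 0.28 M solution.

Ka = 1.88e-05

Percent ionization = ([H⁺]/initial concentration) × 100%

Using Ka equilibrium: x² + Ka×x - Ka×C = 0. Solving: [H⁺] = 2.2850e-03. Percent = (2.2850e-03/0.28) × 100

Percent ionization = 0.816%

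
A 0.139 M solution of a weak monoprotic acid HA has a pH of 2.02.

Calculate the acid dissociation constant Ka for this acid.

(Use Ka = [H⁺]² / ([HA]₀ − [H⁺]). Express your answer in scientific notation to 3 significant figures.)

[H⁺] = 10^(−pH) = 10^(−2.02) = 9.550e-03 M. For HA ⇌ H⁺ + A⁻, Ka = [H⁺][A⁻]/[HA] = [H⁺]² / ([HA]₀ − [H⁺]) = (9.550e-03)² / (0.139 − 9.550e-03) = 7.05e-04.

K_a = 7.05e-04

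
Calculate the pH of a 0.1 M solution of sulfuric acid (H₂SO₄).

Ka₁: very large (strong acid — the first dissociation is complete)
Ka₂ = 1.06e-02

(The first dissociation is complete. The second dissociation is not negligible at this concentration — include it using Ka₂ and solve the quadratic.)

First dissociation is complete: [H⁺]₀ = [HSO₄⁻]₀ = C = 0.1 M. Second dissociation HSO₄⁻ ⇌ H⁺ + SO₄²⁻: let x = [SO₄²⁻]. Ka₂ = (C + x)·x / (C − x) = 1.06e-02 → x² + (C + Ka₂)·x − Ka₂·C = 0 → x² + 0.11060·x − 1.060e-03 = 0. x = (−0.11060 + √(0.11060² + 4 × 1.060e-03)) / 2 = 8.8723e-03 M. [H⁺] = C + x = 0.1 + 8.8723e-03 = 1.0887e-01 M. pH = -log(1.0887e-01) = 0.96.

pH = 0.96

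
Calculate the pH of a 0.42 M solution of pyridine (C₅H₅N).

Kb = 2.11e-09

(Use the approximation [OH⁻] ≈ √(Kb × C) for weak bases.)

[OH⁻] = √(Kb × C) = √(2.11e-09 × 0.42) = 2.9769e-05. pOH = 4.53, pH = 14 - pOH

pH = 9.47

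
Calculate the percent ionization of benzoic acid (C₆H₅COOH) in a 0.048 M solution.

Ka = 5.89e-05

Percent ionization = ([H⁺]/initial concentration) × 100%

Using Ka equilibrium: x² + Ka×x - Ka×C = 0. Solving: [H⁺] = 1.6522e-03. Percent = (1.6522e-03/0.048) × 100

Percent ionization = 3.44%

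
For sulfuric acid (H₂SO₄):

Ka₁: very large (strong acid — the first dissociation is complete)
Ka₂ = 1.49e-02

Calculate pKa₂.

pKa₂ = -log(Ka₂) = -log(1.49e-02) = 1.83.

pK_{a2} = 1.83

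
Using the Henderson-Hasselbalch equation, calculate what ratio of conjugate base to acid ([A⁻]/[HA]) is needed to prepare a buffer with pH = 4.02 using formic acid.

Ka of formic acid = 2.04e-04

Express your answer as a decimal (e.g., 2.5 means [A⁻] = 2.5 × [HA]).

pKa = -log(2.04e-04) = 3.6904. pH = pKa + log([A⁻]/[HA]), so log([A⁻]/[HA]) = pH − pKa = 4.02 − 3.6904 = 0.3296. [A⁻]/[HA] = 10^(0.3296) = 2.14

[A⁻]/[HA] = 2.14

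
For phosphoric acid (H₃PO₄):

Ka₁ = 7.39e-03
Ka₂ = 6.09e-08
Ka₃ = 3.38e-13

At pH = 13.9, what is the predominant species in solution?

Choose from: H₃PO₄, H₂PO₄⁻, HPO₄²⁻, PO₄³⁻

pKa₁ = 2.13, pKa₂ = 7.22, pKa₃ = 12.47. For a polyprotic acid the predominant species crosses at each pKa: below pKa_n the protonated form dominates, above it the deprotonated form does. At pH = 13.9, the predominant species is PO₄³⁻.

PO₄³⁻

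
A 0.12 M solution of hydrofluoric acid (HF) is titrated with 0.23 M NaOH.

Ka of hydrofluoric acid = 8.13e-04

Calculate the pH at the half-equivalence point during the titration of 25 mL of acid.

At half-equivalence [HA] = [A⁻], so Henderson-Hasselbalch gives pH = pKa = -log(8.13e-04) = 3.09.

pH = pKa = 3.09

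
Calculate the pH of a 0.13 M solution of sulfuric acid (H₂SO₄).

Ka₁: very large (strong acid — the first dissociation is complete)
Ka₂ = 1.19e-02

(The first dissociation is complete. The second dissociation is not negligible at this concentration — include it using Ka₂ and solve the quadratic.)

First dissociation is complete: [H⁺]₀ = [HSO₄⁻]₀ = C = 0.13 M. Second dissociation HSO₄⁻ ⇌ H⁺ + SO₄²⁻: let x = [SO₄²⁻]. Ka₂ = (C + x)·x / (C − x) = 1.19e-02 → x² + (C + Ka₂)·x − Ka₂·C = 0 → x² + 0.14190·x − 1.547e-03 = 0. x = (−0.14190 + √(0.14190² + 4 × 1.547e-03)) / 2 = 1.0173e-02 M. [H⁺] = C + x = 0.13 + 1.0173e-02 = 1.4017e-01 M. pH = -log(1.4017e-01) = 0.85.

pH = 0.85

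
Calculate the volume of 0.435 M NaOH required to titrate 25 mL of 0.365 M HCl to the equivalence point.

At equivalence: moles acid = moles base. moles HCl = 0.365 × 25/1000 = 0.009125 mol. V_base = moles / 0.435 × 1000 = 21.0 mL.

V_{base} = 21.0 mL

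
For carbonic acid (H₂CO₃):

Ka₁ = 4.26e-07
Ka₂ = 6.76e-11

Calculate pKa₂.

pKa₂ = -log(Ka₂) = -log(6.76e-11) = 10.17.

pK_{a2} = 10.17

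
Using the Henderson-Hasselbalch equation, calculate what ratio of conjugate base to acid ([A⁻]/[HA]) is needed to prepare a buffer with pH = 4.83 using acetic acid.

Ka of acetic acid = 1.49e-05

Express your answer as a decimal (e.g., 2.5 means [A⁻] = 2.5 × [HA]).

pKa = -log(1.49e-05) = 4.8268. pH = pKa + log([A⁻]/[HA]), so log([A⁻]/[HA]) = pH − pKa = 4.83 − 4.8268 = 0.0032. [A⁻]/[HA] = 10^(0.0032) = 1.01

[A⁻]/[HA] = 1.01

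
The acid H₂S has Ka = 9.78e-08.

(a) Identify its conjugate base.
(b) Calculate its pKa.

(a) The conjugate base is formed by removing one H⁺ from H₂S, giving HS⁻. (b) pKa = -log(Ka) = -log(9.78e-08) = 7.01.

Conjugate base: HS⁻; pK_a = 7.01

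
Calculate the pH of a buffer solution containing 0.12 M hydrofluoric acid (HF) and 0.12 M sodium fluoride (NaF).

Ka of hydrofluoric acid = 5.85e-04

pKa = -log(5.85e-04) = 3.23. pH = pKa + log([A⁻]/[HA]) = 3.23 + log(0.12/0.12)

pH = 3.23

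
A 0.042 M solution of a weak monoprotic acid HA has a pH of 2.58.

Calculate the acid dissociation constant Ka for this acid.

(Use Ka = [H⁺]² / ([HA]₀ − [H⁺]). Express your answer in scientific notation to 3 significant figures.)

[H⁺] = 10^(−pH) = 10^(−2.58) = 2.630e-03 M. For HA ⇌ H⁺ + A⁻, Ka = [H⁺][A⁻]/[HA] = [H⁺]² / ([HA]₀ − [H⁺]) = (2.630e-03)² / (0.042 − 2.630e-03) = 1.76e-04.

K_a = 1.76e-04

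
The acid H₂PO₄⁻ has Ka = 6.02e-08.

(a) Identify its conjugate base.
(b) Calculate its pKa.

(a) The conjugate base is formed by removing one H⁺ from H₂PO₄⁻, giving HPO₄²⁻. (b) pKa = -log(Ka) = -log(6.02e-08) = 7.22.

Conjugate base: HPO₄²⁻; pK_a = 7.22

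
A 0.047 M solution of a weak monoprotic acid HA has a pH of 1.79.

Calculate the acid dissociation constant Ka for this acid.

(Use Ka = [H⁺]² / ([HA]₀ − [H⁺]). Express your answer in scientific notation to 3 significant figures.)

[H⁺] = 10^(−pH) = 10^(−1.79) = 1.622e-02 M. For HA ⇌ H⁺ + A⁻, Ka = [H⁺][A⁻]/[HA] = [H⁺]² / ([HA]₀ − [H⁺]) = (1.622e-02)² / (0.047 − 1.622e-02) = 8.54e-03.

K_a = 8.54e-03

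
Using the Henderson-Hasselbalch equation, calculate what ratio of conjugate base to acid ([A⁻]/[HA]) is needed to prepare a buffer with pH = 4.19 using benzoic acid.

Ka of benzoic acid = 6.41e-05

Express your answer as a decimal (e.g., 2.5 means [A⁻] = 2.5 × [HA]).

pKa = -log(6.41e-05) = 4.1931. pH = pKa + log([A⁻]/[HA]), so log([A⁻]/[HA]) = pH − pKa = 4.19 − 4.1931 = -0.0031. [A⁻]/[HA] = 10^(-0.0031) = 0.993

[A⁻]/[HA] = 0.993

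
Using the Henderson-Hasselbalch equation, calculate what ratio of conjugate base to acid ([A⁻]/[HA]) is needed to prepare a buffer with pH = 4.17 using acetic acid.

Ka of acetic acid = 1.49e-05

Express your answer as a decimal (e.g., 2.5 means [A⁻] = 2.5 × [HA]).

pKa = -log(1.49e-05) = 4.8268. pH = pKa + log([A⁻]/[HA]), so log([A⁻]/[HA]) = pH − pKa = 4.17 − 4.8268 = -0.6568. [A⁻]/[HA] = 10^(-0.6568) = 0.220

[A⁻]/[HA] = 0.220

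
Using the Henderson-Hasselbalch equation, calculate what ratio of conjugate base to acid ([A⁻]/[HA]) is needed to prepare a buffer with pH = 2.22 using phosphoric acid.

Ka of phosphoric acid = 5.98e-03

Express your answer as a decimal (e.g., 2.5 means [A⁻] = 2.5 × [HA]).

pKa = -log(5.98e-03) = 2.2233. pH = pKa + log([A⁻]/[HA]), so log([A⁻]/[HA]) = pH − pKa = 2.22 − 2.2233 = -0.0033. [A⁻]/[HA] = 10^(-0.0033) = 0.992

[A⁻]/[HA] = 0.992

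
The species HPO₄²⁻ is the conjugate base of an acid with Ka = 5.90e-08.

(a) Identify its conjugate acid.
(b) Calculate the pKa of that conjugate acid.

(a) The conjugate acid is formed by adding one H⁺ to HPO₄²⁻, giving H₂PO₄⁻. (b) pKa = -log(Ka) = -log(5.90e-08) = 7.23.

Conjugate acid: H₂PO₄⁻; pK_a = 7.23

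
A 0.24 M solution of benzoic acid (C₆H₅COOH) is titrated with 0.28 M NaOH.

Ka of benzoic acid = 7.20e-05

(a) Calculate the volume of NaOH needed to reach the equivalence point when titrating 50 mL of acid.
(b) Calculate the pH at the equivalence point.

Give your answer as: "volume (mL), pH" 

moles acid = 0.24 × 50/1000 = 0.012 mol; V_base = moles/0.28 × 1000 = 42.9 mL. At equivalence only the conjugate base is present: [A⁻] = 0.012/0.093 = 1.2923e-01 M. Kb = Kw/Ka = 1.39e-10; [OH⁻] = √(Kb × [A⁻]) = 4.2366e-06; pOH = 5.37; pH = 14 - pOH = 8.63.

V = 42.9 mL, pH = 8.63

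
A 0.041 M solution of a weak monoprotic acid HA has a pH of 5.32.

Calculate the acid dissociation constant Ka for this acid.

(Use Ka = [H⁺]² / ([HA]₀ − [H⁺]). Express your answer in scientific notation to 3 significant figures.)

[H⁺] = 10^(−pH) = 10^(−5.32) = 4.786e-06 M. For HA ⇌ H⁺ + A⁻, Ka = [H⁺][A⁻]/[HA] = [H⁺]² / ([HA]₀ − [H⁺]) = (4.786e-06)² / (0.041 − 4.786e-06) = 5.59e-10.

K_a = 5.59e-10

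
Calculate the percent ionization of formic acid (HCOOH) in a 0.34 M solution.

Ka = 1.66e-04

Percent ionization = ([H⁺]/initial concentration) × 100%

Using Ka equilibrium: x² + Ka×x - Ka×C = 0. Solving: [H⁺] = 7.4301e-03. Percent = (7.4301e-03/0.34) × 100

Percent ionization = 2.19%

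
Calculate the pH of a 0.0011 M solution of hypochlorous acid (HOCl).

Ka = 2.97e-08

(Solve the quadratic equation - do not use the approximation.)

x² + Ka×x - Ka×C = 0. Using quadratic formula: [H⁺] = 5.7009e-06

pH = 5.24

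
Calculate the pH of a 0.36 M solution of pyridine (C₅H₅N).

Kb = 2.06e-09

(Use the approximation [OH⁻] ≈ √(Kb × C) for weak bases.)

[OH⁻] = √(Kb × C) = √(2.06e-09 × 0.36) = 2.7232e-05. pOH = 4.56, pH = 14 - pOH

pH = 9.44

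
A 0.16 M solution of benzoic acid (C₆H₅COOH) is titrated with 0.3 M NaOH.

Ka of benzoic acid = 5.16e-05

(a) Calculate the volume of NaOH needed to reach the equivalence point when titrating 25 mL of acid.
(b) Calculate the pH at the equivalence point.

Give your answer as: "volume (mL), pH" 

moles acid = 0.16 × 25/1000 = 0.004 mol; V_base = moles/0.3 × 1000 = 13.3 mL. At equivalence only the conjugate base is present: [A⁻] = 0.004/0.038 = 1.0435e-01 M. Kb = Kw/Ka = 1.94e-10; [OH⁻] = √(Kb × [A⁻]) = 4.4969e-06; pOH = 5.35; pH = 14 - pOH = 8.65.

V = 13.3 mL, pH = 8.65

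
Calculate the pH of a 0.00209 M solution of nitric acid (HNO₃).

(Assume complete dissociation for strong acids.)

[H⁺] = 0.00209 M for strong acid. pH = -log[H⁺] = -log(0.00209)

pH = 2.68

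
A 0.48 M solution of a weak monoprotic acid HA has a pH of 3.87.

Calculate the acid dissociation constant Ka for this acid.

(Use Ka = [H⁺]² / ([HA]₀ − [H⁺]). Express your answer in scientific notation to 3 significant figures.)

[H⁺] = 10^(−pH) = 10^(−3.87) = 1.349e-04 M. For HA ⇌ H⁺ + A⁻, Ka = [H⁺][A⁻]/[HA] = [H⁺]² / ([HA]₀ − [H⁺]) = (1.349e-04)² / (0.48 − 1.349e-04) = 3.79e-08.

K_a = 3.79e-08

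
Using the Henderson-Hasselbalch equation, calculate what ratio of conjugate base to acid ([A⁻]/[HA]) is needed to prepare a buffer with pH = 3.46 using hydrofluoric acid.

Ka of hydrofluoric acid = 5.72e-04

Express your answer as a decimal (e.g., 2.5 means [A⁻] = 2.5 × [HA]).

pKa = -log(5.72e-04) = 3.2426. pH = pKa + log([A⁻]/[HA]), so log([A⁻]/[HA]) = pH − pKa = 3.46 − 3.2426 = 0.2174. [A⁻]/[HA] = 10^(0.2174) = 1.65

[A⁻]/[HA] = 1.65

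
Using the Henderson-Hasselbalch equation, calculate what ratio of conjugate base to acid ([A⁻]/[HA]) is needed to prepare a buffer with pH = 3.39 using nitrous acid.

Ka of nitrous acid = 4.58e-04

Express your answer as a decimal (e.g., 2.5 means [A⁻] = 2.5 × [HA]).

pKa = -log(4.58e-04) = 3.3391. pH = pKa + log([A⁻]/[HA]), so log([A⁻]/[HA]) = pH − pKa = 3.39 − 3.3391 = 0.0509. [A⁻]/[HA] = 10^(0.0509) = 1.12

[A⁻]/[HA] = 1.12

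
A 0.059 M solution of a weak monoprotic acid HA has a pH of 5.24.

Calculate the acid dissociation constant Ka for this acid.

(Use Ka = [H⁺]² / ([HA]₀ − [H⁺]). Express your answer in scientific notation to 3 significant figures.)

[H⁺] = 10^(−pH) = 10^(−5.24) = 5.754e-06 M. For HA ⇌ H⁺ + A⁻, Ka = [H⁺][A⁻]/[HA] = [H⁺]² / ([HA]₀ − [H⁺]) = (5.754e-06)² / (0.059 − 5.754e-06) = 5.61e-10.

K_a = 5.61e-10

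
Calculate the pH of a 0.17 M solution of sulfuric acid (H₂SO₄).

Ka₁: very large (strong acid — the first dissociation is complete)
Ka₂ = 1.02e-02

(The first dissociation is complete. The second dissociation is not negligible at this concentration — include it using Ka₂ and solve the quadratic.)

First dissociation is complete: [H⁺]₀ = [HSO₄⁻]₀ = C = 0.17 M. Second dissociation HSO₄⁻ ⇌ H⁺ + SO₄²⁻: let x = [SO₄²⁻]. Ka₂ = (C + x)·x / (C − x) = 1.02e-02 → x² + (C + Ka₂)·x − Ka₂·C = 0 → x² + 0.18020·x − 1.734e-03 = 0. x = (−0.18020 + √(0.18020² + 4 × 1.734e-03)) / 2 = 9.1573e-03 M. [H⁺] = C + x = 0.17 + 9.1573e-03 = 1.7916e-01 M. pH = -log(1.7916e-01) = 0.75.

pH = 0.75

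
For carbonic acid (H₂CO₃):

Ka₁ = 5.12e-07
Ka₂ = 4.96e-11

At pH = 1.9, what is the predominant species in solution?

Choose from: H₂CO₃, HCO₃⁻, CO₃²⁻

pKa₁ = 6.29, pKa₂ = 10.30. For a polyprotic acid the predominant species crosses at each pKa: below pKa_n the protonated form dominates, above it the deprotonated form does. At pH = 1.9, the predominant species is H₂CO₃.

H₂CO₃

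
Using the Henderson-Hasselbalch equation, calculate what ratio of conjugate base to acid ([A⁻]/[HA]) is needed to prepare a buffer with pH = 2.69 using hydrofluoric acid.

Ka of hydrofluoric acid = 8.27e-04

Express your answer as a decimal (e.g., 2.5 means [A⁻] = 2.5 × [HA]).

pKa = -log(8.27e-04) = 3.0825. pH = pKa + log([A⁻]/[HA]), so log([A⁻]/[HA]) = pH − pKa = 2.69 − 3.0825 = -0.3925. [A⁻]/[HA] = 10^(-0.3925) = 0.405

[A⁻]/[HA] = 0.405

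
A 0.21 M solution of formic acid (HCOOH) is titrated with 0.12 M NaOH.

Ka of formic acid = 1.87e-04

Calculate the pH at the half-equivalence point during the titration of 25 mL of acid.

At half-equivalence [HA] = [A⁻], so Henderson-Hasselbalch gives pH = pKa = -log(1.87e-04) = 3.73.

pH = pKa = 3.73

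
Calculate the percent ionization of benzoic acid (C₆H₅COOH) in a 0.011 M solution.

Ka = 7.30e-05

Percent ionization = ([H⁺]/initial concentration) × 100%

Using Ka equilibrium: x² + Ka×x - Ka×C = 0. Solving: [H⁺] = 8.6035e-04. Percent = (8.6035e-04/0.011) × 100

Percent ionization = 7.82%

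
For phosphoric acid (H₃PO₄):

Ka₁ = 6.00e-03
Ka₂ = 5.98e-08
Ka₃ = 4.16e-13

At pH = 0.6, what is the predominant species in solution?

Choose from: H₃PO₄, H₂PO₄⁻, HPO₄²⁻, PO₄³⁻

pKa₁ = 2.22, pKa₂ = 7.22, pKa₃ = 12.38. For a polyprotic acid the predominant species crosses at each pKa: below pKa_n the protonated form dominates, above it the deprotonated form does. At pH = 0.6, the predominant species is H₃PO₄.

H₃PO₄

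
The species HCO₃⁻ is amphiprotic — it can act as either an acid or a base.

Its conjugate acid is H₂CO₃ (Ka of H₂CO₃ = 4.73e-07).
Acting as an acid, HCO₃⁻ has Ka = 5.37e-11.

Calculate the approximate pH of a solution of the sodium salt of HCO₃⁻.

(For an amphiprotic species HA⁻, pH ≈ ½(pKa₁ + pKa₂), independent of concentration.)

pKa₁ = -log(4.73e-07) = 6.33; pKa₂ = -log(5.37e-11) = 10.27. For an amphiprotic species, pH ≈ ½(pKa₁ + pKa₂) = ½(6.33 + 10.27) = 8.30.

pH = 8.30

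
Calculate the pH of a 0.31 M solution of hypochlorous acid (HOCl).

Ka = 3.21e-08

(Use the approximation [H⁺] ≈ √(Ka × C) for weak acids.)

[H⁺] = √(Ka × C) = √(3.21e-08 × 0.31) = 9.9755e-05. pH = -log(9.9755e-05)

pH = 4.00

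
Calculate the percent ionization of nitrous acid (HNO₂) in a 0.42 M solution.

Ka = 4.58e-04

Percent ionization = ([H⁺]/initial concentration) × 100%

Using Ka equilibrium: x² + Ka×x - Ka×C = 0. Solving: [H⁺] = 1.3642e-02. Percent = (1.3642e-02/0.42) × 100

Percent ionization = 3.25%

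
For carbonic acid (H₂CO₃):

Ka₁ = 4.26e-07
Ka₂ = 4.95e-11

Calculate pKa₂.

pKa₂ = -log(Ka₂) = -log(4.95e-11) = 10.31.

pK_{a2} = 10.31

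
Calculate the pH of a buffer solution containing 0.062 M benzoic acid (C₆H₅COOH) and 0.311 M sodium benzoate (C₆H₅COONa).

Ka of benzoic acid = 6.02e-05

pKa = -log(6.02e-05) = 4.22. pH = pKa + log([A⁻]/[HA]) = 4.22 + log(0.311/0.062)

pH = 4.92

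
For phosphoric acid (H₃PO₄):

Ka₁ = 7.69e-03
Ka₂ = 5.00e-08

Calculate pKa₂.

pKa₂ = -log(Ka₂) = -log(5.00e-08) = 7.30.

pK_{a2} = 7.30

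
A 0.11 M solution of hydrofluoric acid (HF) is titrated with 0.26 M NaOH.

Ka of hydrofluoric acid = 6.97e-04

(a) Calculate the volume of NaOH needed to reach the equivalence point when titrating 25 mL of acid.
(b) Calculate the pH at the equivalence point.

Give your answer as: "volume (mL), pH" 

moles acid = 0.11 × 25/1000 = 0.00275 mol; V_base = moles/0.26 × 1000 = 10.6 mL. At equivalence only the conjugate base is present: [A⁻] = 0.00275/0.036 = 7.7297e-02 M. Kb = Kw/Ka = 1.43e-11; [OH⁻] = √(Kb × [A⁻]) = 1.0531e-06; pOH = 5.98; pH = 14 - pOH = 8.02.

V = 10.6 mL, pH = 8.02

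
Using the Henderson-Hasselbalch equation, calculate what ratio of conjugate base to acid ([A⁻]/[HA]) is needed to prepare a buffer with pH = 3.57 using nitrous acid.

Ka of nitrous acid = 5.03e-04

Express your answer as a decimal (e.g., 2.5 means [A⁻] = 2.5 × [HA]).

pKa = -log(5.03e-04) = 3.2984. pH = pKa + log([A⁻]/[HA]), so log([A⁻]/[HA]) = pH − pKa = 3.57 − 3.2984 = 0.2716. [A⁻]/[HA] = 10^(0.2716) = 1.87

[A⁻]/[HA] = 1.87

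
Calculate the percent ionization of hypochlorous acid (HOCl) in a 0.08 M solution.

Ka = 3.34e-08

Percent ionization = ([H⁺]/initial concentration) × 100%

Using Ka equilibrium: x² + Ka×x - Ka×C = 0. Solving: [H⁺] = 5.1675e-05. Percent = (5.1675e-05/0.08) × 100

Percent ionization = 0.0646%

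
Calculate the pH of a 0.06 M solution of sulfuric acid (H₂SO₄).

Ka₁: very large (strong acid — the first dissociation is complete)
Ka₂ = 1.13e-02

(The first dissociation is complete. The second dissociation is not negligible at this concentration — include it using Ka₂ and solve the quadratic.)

First dissociation is complete: [H⁺]₀ = [HSO₄⁻]₀ = C = 0.06 M. Second dissociation HSO₄⁻ ⇌ H⁺ + SO₄²⁻: let x = [SO₄²⁻]. Ka₂ = (C + x)·x / (C − x) = 1.13e-02 → x² + (C + Ka₂)·x − Ka₂·C = 0 → x² + 0.07130·x − 6.780e-04 = 0. x = (−0.07130 + √(0.07130² + 4 × 6.780e-04)) / 2 = 8.4966e-03 M. [H⁺] = C + x = 0.06 + 8.4966e-03 = 6.8497e-02 M. pH = -log(6.8497e-02) = 1.16.

pH = 1.16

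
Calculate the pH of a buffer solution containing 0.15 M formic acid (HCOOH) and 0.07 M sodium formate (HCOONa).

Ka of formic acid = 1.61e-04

pKa = -log(1.61e-04) = 3.79. pH = pKa + log([A⁻]/[HA]) = 3.79 + log(0.07/0.15)

pH = 3.46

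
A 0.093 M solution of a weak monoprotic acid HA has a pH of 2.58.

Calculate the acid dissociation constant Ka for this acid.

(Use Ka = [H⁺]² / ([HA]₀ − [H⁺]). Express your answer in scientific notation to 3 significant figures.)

[H⁺] = 10^(−pH) = 10^(−2.58) = 2.630e-03 M. For HA ⇌ H⁺ + A⁻, Ka = [H⁺][A⁻]/[HA] = [H⁺]² / ([HA]₀ − [H⁺]) = (2.630e-03)² / (0.093 − 2.630e-03) = 7.66e-05.

K_a = 7.66e-05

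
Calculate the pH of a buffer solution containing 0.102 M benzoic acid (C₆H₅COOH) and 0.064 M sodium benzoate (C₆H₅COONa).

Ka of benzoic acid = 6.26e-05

pKa = -log(6.26e-05) = 4.20. pH = pKa + log([A⁻]/[HA]) = 4.20 + log(0.064/0.102)

pH = 4.00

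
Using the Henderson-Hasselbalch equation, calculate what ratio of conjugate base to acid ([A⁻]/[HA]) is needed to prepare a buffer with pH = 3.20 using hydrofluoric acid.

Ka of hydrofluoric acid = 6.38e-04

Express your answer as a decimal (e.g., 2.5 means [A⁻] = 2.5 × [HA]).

pKa = -log(6.38e-04) = 3.1952. pH = pKa + log([A⁻]/[HA]), so log([A⁻]/[HA]) = pH − pKa = 3.20 − 3.1952 = 0.0048. [A⁻]/[HA] = 10^(0.0048) = 1.01

[A⁻]/[HA] = 1.01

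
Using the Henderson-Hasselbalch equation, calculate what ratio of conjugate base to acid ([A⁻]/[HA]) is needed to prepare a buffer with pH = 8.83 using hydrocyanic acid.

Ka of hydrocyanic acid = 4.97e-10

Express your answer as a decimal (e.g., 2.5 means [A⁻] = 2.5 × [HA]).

pKa = -log(4.97e-10) = 9.3036. pH = pKa + log([A⁻]/[HA]), so log([A⁻]/[HA]) = pH − pKa = 8.83 − 9.3036 = -0.4736. [A⁻]/[HA] = 10^(-0.4736) = 0.336

[A⁻]/[HA] = 0.336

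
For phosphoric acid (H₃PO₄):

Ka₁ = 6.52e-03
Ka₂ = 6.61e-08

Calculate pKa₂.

pKa₂ = -log(Ka₂) = -log(6.61e-08) = 7.18.

pK_{a2} = 7.18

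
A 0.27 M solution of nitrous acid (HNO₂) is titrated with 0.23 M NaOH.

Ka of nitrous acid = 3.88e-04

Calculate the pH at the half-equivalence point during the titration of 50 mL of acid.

At half-equivalence [HA] = [A⁻], so Henderson-Hasselbalch gives pH = pKa = -log(3.88e-04) = 3.41.

pH = pKa = 3.41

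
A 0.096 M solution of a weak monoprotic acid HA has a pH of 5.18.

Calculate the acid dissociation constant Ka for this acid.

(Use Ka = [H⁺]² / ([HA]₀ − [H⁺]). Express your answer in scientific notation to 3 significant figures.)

[H⁺] = 10^(−pH) = 10^(−5.18) = 6.607e-06 M. For HA ⇌ H⁺ + A⁻, Ka = [H⁺][A⁻]/[HA] = [H⁺]² / ([HA]₀ − [H⁺]) = (6.607e-06)² / (0.096 − 6.607e-06) = 4.55e-10.

K_a = 4.55e-10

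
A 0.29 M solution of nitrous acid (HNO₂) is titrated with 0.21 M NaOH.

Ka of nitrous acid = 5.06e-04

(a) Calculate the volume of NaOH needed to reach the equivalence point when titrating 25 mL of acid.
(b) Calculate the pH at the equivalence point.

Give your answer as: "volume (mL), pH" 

moles acid = 0.29 × 25/1000 = 0.00725 mol; V_base = moles/0.21 × 1000 = 34.5 mL. At equivalence only the conjugate base is present: [A⁻] = 0.00725/0.060 = 1.2180e-01 M. Kb = Kw/Ka = 1.98e-11; [OH⁻] = √(Kb × [A⁻]) = 1.5515e-06; pOH = 5.81; pH = 14 - pOH = 8.19.

V = 34.5 mL, pH = 8.19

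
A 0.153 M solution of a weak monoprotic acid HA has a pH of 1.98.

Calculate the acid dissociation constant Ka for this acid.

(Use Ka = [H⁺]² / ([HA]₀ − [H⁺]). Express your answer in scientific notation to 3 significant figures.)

[H⁺] = 10^(−pH) = 10^(−1.98) = 1.047e-02 M. For HA ⇌ H⁺ + A⁻, Ka = [H⁺][A⁻]/[HA] = [H⁺]² / ([HA]₀ − [H⁺]) = (1.047e-02)² / (0.153 − 1.047e-02) = 7.69e-04.

K_a = 7.69e-04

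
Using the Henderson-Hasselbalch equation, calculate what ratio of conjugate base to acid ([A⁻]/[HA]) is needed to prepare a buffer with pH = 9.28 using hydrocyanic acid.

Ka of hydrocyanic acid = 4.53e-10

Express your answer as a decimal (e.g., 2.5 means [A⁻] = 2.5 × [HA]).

pKa = -log(4.53e-10) = 9.3439. pH = pKa + log([A⁻]/[HA]), so log([A⁻]/[HA]) = pH − pKa = 9.28 − 9.3439 = -0.0639. [A⁻]/[HA] = 10^(-0.0639) = 0.863

[A⁻]/[HA] = 0.863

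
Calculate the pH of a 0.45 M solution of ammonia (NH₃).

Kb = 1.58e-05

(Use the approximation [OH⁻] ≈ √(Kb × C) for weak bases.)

[OH⁻] = √(Kb × C) = √(1.58e-05 × 0.45) = 2.6665e-03. pOH = 2.57, pH = 14 - pOH

pH = 11.43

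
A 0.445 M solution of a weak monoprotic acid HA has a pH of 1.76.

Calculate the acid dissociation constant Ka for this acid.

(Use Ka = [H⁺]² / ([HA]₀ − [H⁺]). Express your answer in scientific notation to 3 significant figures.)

[H⁺] = 10^(−pH) = 10^(−1.76) = 1.738e-02 M. For HA ⇌ H⁺ + A⁻, Ka = [H⁺][A⁻]/[HA] = [H⁺]² / ([HA]₀ − [H⁺]) = (1.738e-02)² / (0.445 − 1.738e-02) = 7.06e-04.

K_a = 7.06e-04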